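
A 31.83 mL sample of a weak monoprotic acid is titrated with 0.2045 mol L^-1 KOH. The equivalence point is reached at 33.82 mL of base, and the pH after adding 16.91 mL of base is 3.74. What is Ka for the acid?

16.91 mL is half of the equivalence volume, so this is the half-equivalence point where [HA] = [A^-].
At half-equivalence pH = pKa, so pKa = 3.74.
Ka = 10^(-3.74) = 1.8 x 10^-4.

1.8 x 10^-4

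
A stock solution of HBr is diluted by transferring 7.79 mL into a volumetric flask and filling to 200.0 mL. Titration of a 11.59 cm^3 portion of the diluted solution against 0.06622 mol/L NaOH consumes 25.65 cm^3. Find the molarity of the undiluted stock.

3.76 M

n(NaOH) = 0.06622 x 0.02565 = 0.001699 mol.
n(HBr) in the aliquot = 0.001699 mol.
[diluted HBr] = 0.001699 / 0.01159 = 0.1466 M.
Dilution factor = 200.0/7.790 = 25.67, so [stock] = 0.1466 x 25.67 = 3.76 M.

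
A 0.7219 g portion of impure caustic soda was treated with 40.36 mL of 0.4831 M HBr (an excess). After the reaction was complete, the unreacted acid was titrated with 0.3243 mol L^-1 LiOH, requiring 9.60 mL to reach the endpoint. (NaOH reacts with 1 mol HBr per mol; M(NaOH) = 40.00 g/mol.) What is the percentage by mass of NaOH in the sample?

Total n(HBr) added = 0.4831 x 0.04036 = 0.01950 mol.
n(LiOH) used = 0.3243 x 0.009600 = 0.003113 mol, which equals the excess n(HBr).
So n(HBr) consumed by the sample = 0.01950 - 0.003113 = 0.01638 mol.
n(NaOH) = 0.01638 / 1 = 0.01638 mol.
mass NaOH = 0.01638 x 40.00 = 0.6554 g, so %NaOH = 0.6554/0.7219 x 100 = 90.8%.

90.8%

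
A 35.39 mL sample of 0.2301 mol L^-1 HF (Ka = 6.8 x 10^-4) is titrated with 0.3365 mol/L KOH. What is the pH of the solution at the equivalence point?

n(HF) = 0.2301 x 0.03539 = 0.008143 mol; V(KOH) at equivalence = 0.008143/0.3365 = 0.02420 L.
At equivalence all the acid is converted to F-; total volume = 0.03539 + 0.02420 = 0.05959 L, so [F-] = 0.008143/0.05959 = 0.1367 M.
Kb = Kw/Ka = 1.0e-14 / 6.8 x 10^-4 = 1.47e-11.
[OH^-] = sqrt(Kb x [F-]) = sqrt(1.47e-11 x 0.1367) = 1.42e-6 M.
pOH = 5.85, so pH = 14.00 - 5.85 = 8.15.

8.15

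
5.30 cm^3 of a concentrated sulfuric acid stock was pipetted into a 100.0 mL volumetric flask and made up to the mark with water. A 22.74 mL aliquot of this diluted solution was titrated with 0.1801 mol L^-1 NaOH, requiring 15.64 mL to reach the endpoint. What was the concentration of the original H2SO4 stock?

1.17 M

n(NaOH) = 0.1801 x 0.01564 = 0.002817 mol.
n(H2SO4) in the aliquot = 0.002817 x 1/2 = 0.001408 mol.
[diluted H2SO4] = 0.001408 / 0.02274 = 0.06193 M.
Dilution factor = 100.0/5.300 = 18.87, so [stock] = 0.06193 x 18.87 = 1.17 M.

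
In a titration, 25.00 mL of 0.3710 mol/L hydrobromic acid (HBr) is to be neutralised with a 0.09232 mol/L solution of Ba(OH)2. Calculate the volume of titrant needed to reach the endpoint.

50.2 mL

n(HBr) = 0.3710 mol/L x 0.02500 L = 0.009275 mol.
The neutralisation is 2 HBr : 1 Ba(OH)2, so n(Ba(OH)2) = 0.009275 x 1/2 = 0.004638 mol.
V(Ba(OH)2) = 0.004638 / 0.09232 = 0.05023 L = 50.2 mL.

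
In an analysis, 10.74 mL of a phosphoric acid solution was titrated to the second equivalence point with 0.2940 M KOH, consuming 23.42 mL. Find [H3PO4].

0.321 M

n(KOH) = 0.2940 x 0.02342 = 0.006885 mol.
At the second equivalence point, 2 mol OH^- react per mol H3PO4, so n(H3PO4) = 0.006885 / 2 = 0.003443 mol.
[H3PO4] = 0.003443 / 0.01074 L = 0.321 M.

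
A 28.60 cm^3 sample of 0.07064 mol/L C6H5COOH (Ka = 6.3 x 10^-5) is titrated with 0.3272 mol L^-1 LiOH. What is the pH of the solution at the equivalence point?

n(C6H5COOH) = 0.07064 x 0.02860 = 0.002020 mol; V(LiOH) at equivalence = 0.002020/0.3272 = 0.006175 L.
At equivalence all the acid is converted to C6H5COO-; total volume = 0.02860 + 0.006175 = 0.03477 L, so [C6H5COO-] = 0.002020/0.03477 = 0.05810 M.
Kb = Kw/Ka = 1.0e-14 / 6.3 x 10^-5 = 1.59e-10.
[OH^-] = sqrt(Kb x [C6H5COO-]) = sqrt(1.59e-10 x 0.05810) = 3.04e-6 M.
pOH = 5.52, so pH = 14.00 - 5.52 = 8.48.

8.48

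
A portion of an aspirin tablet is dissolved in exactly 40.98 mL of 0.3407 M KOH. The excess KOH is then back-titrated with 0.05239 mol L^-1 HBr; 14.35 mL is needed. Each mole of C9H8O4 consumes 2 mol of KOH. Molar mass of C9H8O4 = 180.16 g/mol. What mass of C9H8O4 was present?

Total n(KOH) added = 0.3407 x 0.04098 = 0.01396 mol.
n(HBr) used = 0.05239 x 0.01435 = 0.0007518 mol, which equals the excess n(KOH).
So n(KOH) consumed by the sample = 0.01396 - 0.0007518 = 0.01321 mol.
n(C9H8O4) = 0.01321 / 2 = 0.006605 mol.
mass = 0.006605 mol x 180.16 g/mol = 1.19 g.

1.19 g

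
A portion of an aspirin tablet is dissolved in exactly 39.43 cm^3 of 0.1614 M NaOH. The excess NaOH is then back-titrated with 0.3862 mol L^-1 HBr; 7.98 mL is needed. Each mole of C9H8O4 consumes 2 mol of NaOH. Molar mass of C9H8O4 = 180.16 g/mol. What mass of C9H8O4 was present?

Total n(NaOH) added = 0.1614 x 0.03943 = 0.006364 mol.
n(HBr) used = 0.3862 x 0.007980 = 0.003082 mol, which equals the excess n(NaOH).
So n(NaOH) consumed by the sample = 0.006364 - 0.003082 = 0.003282 mol.
n(C9H8O4) = 0.003282 / 2 = 0.001641 mol.
mass = 0.001641 mol x 180.16 g/mol = 0.296 g.

0.296 g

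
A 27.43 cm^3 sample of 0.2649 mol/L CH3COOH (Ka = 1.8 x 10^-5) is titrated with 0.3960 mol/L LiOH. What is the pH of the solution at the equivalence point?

n(CH3COOH) = 0.2649 x 0.02743 = 0.007266 mol; V(LiOH) at equivalence = 0.007266/0.3960 = 0.01835 L.
At equivalence all the acid is converted to CH3COO-; total volume = 0.02743 + 0.01835 = 0.04578 L, so [CH3COO-] = 0.007266/0.04578 = 0.1587 M.
Kb = Kw/Ka = 1.0e-14 / 1.8 x 10^-5 = 5.56e-10.
[OH^-] = sqrt(Kb x [CH3COO-]) = sqrt(5.56e-10 x 0.1587) = 9.39e-6 M.
pOH = 5.03, so pH = 14.00 - 5.03 = 8.97.

8.97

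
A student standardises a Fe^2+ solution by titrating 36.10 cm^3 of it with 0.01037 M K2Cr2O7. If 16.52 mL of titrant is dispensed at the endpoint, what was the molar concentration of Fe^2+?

0.0285 M

n(K2Cr2O7) = 0.01037 x 0.01652 = 0.0001713 mol.
From the balanced equation, 1 mol K2Cr2O7 reacts with 6 mol Fe^2+, so n(Fe^2+) = 0.0001713 x 6/1 = 0.001028 mol.
[Fe^2+] = 0.001028 / 0.03610 L = 0.0285 M.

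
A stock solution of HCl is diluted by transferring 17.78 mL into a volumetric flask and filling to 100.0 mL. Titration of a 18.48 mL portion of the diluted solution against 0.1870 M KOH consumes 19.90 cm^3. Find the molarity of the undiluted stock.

1.13 M

n(KOH) = 0.1870 x 0.01990 = 0.003721 mol.
n(HCl) in the aliquot = 0.003721 mol.
[diluted HCl] = 0.003721 / 0.01848 = 0.2014 M.
Dilution factor = 100.0/17.78 = 5.624, so [stock] = 0.2014 x 5.624 = 1.13 M.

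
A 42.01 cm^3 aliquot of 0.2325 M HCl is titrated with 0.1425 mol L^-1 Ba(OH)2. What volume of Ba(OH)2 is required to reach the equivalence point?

n(HCl) = 0.2325 mol/L x 0.04201 L = 0.009767 mol.
The neutralisation is 2 HCl : 1 Ba(OH)2, so n(Ba(OH)2) = 0.009767 x 1/2 = 0.004884 mol.
V(Ba(OH)2) = 0.004884 / 0.1425 = 0.03427 L = 34.3 mL.

34.3 mL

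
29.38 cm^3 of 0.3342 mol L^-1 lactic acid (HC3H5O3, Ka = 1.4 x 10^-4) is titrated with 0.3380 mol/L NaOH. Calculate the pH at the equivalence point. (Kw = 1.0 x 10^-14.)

8.54

n(HC3H5O3) = 0.3342 x 0.02938 = 0.009819 mol; V(NaOH) at equivalence = 0.009819/0.3380 = 0.02905 L.
At equivalence all the acid is converted to C3H5O3-; total volume = 0.02938 + 0.02905 = 0.05843 L, so [C3H5O3-] = 0.009819/0.05843 = 0.1680 M.
Kb = Kw/Ka = 1.0e-14 / 1.4 x 10^-4 = 7.14e-11.
[OH^-] = sqrt(Kb x [C3H5O3-]) = sqrt(7.14e-11 x 0.1680) = 3.46e-6 M.
pOH = 5.46, so pH = 14.00 - 5.46 = 8.54.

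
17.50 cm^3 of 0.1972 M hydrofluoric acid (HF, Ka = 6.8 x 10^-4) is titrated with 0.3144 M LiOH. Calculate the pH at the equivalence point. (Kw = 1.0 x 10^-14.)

n(HF) = 0.1972 x 0.01750 = 0.003451 mol; V(LiOH) at equivalence = 0.003451/0.3144 = 0.01098 L.
At equivalence all the acid is converted to F-; total volume = 0.01750 + 0.01098 = 0.02848 L, so [F-] = 0.003451/0.02848 = 0.1212 M.
Kb = Kw/Ka = 1.0e-14 / 6.8 x 10^-4 = 1.47e-11.
[OH^-] = sqrt(Kb x [F-]) = sqrt(1.47e-11 x 0.1212) = 1.33e-6 M.
pOH = 5.87, so pH = 14.00 - 5.87 = 8.13.

8.13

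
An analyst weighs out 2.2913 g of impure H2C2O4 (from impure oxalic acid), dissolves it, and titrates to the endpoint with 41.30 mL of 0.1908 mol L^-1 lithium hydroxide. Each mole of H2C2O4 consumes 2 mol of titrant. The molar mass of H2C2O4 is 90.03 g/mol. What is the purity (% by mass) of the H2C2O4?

15.5%

n(LiOH) = 0.1908 x 0.04130 = 0.007880 mol.
n(H2C2O4) = 0.007880 / 2 = 0.003940 mol.
mass of H2C2O4 = 0.003940 x 90.03 = 0.3547 g.
% purity = 0.3547 / 2.2913 x 100 = 15.5%.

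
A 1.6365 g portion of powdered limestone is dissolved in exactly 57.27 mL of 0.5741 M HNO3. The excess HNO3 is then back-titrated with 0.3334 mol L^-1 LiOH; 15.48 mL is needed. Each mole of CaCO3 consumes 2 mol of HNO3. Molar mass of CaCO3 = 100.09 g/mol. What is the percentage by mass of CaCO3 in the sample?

84.8%

Total n(HNO3) added = 0.5741 x 0.05727 = 0.03288 mol.
n(LiOH) used = 0.3334 x 0.01548 = 0.005161 mol, which equals the excess n(HNO3).
So n(HNO3) consumed by the sample = 0.03288 - 0.005161 = 0.02772 mol.
n(CaCO3) = 0.02772 / 2 = 0.01386 mol.
mass CaCO3 = 0.01386 x 100.09 = 1.387 g, so %CaCO3 = 1.387/1.6365 x 100 = 84.8%.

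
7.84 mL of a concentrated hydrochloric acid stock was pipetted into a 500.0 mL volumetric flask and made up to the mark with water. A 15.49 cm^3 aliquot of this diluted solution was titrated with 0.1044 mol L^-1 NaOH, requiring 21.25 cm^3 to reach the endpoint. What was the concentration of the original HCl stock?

9.13 M

n(NaOH) = 0.1044 x 0.02125 = 0.002218 mol.
n(HCl) in the aliquot = 0.002218 mol.
[diluted HCl] = 0.002218 / 0.01549 = 0.1432 M.
Dilution factor = 500.0/7.840 = 63.78, so [stock] = 0.1432 x 63.78 = 9.13 M.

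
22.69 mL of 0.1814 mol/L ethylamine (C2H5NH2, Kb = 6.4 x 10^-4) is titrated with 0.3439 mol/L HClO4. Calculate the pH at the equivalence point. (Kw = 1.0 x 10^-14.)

5.87

n(C2H5NH2) = 0.1814 x 0.02269 = 0.004116 mol; V(HClO4) at equivalence = 0.004116/0.3439 = 0.01197 L.
At equivalence the base is fully converted to C2H5NH3+; total volume = 0.03466 L, so [C2H5NH3+] = 0.004116/0.03466 = 0.1188 M.
Ka(C2H5NH3+) = Kw/Kb = 1.0e-14 / 6.4 x 10^-4 = 1.56e-11.
[H^+] = sqrt(Ka x [C2H5NH3+]) = sqrt(1.56e-11 x 0.1188) = 1.36e-6 M.
pH = -log(1.36e-6) = 5.87.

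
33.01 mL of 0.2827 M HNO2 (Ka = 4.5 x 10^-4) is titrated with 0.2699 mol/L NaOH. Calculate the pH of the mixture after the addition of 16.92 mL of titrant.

3.33

Initial n(HNO2) = 0.2827 x 0.03301 = 0.009332 mol.
n(NaOH) added = 0.2699 x 0.01692 = 0.004567 mol, converting that many moles of HNO2 to NO2-.
Remaining n(HNO2) = 0.004765 mol; n(NO2-) = 0.004567 mol.
By Henderson-Hasselbalch, pH = pKa + log([A^-]/[HA]) = 3.35 + log(0.004567/0.004765) = 3.35 + (-0.02) = 3.33.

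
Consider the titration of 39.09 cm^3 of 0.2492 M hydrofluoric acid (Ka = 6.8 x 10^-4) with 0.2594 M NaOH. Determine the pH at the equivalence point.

8.14

n(HF) = 0.2492 x 0.03909 = 0.009741 mol; V(NaOH) at equivalence = 0.009741/0.2594 = 0.03755 L.
At equivalence all the acid is converted to F-; total volume = 0.03909 + 0.03755 = 0.07664 L, so [F-] = 0.009741/0.07664 = 0.1271 M.
Kb = Kw/Ka = 1.0e-14 / 6.8 x 10^-4 = 1.47e-11.
[OH^-] = sqrt(Kb x [F-]) = sqrt(1.47e-11 x 0.1271) = 1.37e-6 M.
pOH = 5.86, so pH = 14.00 - 5.86 = 8.14.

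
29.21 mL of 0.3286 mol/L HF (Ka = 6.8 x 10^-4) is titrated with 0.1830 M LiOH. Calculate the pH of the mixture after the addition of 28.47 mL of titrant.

Initial n(HF) = 0.3286 x 0.02921 = 0.009598 mol.
n(LiOH) added = 0.1830 x 0.02847 = 0.005210 mol, converting that many moles of HF to F-.
Remaining n(HF) = 0.004388 mol; n(F-) = 0.005210 mol.
By Henderson-Hasselbalch, pH = pKa + log([A^-]/[HA]) = 3.17 + log(0.005210/0.004388) = 3.17 + (+0.07) = 3.24.

3.24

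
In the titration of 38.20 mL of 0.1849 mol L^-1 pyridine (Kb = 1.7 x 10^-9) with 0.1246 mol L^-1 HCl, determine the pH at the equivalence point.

3.18

n(C5H5N) = 0.1849 x 0.03820 = 0.007063 mol; V(HCl) at equivalence = 0.007063/0.1246 = 0.05669 L.
At equivalence the base is fully converted to C5H5NH+; total volume = 0.09489 L, so [C5H5NH+] = 0.007063/0.09489 = 0.07444 M.
Ka(C5H5NH+) = Kw/Kb = 1.0e-14 / 1.7 x 10^-9 = 5.88e-6.
[H^+] = sqrt(Ka x [C5H5NH+]) = sqrt(5.88e-6 x 0.07444) = 0.000662 M.
pH = -log(0.000662) = 3.18.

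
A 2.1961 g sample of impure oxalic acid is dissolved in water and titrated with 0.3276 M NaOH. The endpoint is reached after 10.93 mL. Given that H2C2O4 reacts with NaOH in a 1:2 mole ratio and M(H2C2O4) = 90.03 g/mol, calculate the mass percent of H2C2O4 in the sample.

7.34%

n(NaOH) = 0.3276 x 0.01093 = 0.003581 mol.
n(H2C2O4) = 0.003581 / 2 = 0.001790 mol.
mass of H2C2O4 = 0.001790 x 90.03 = 0.1612 g.
% purity = 0.1612 / 2.1961 x 100 = 7.34%.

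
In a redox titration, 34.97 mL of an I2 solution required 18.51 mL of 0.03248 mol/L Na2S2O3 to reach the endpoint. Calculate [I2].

0.00860 M

n(Na2S2O3) = 0.03248 x 0.01851 = 0.0006012 mol.
From the balanced equation, 2 mol Na2S2O3 reacts with 1 mol I2, so n(I2) = 0.0006012 x 1/2 = 0.0003006 mol.
[I2] = 0.0003006 / 0.03497 L = 0.00860 M.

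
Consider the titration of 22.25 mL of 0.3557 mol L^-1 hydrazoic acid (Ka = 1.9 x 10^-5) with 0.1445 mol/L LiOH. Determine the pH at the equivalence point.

8.87

n(HN3) = 0.3557 x 0.02225 = 0.007914 mol; V(LiOH) at equivalence = 0.007914/0.1445 = 0.05477 L.
At equivalence all the acid is converted to N3-; total volume = 0.02225 + 0.05477 = 0.07702 L, so [N3-] = 0.007914/0.07702 = 0.1028 M.
Kb = Kw/Ka = 1.0e-14 / 1.9 x 10^-5 = 5.26e-10.
[OH^-] = sqrt(Kb x [N3-]) = sqrt(5.26e-10 x 0.1028) = 7.35e-6 M.
pOH = 5.13, so pH = 14.00 - 5.13 = 8.87.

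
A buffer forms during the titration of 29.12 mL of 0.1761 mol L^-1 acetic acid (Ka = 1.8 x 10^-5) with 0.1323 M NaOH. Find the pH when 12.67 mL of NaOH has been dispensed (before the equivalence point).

4.43

Initial n(CH3COOH) = 0.1761 x 0.02912 = 0.005128 mol.
n(NaOH) added = 0.1323 x 0.01267 = 0.001676 mol, converting that many moles of CH3COOH to CH3COO-.
Remaining n(CH3COOH) = 0.003452 mol; n(CH3COO-) = 0.001676 mol.
By Henderson-Hasselbalch, pH = pKa + log([A^-]/[HA]) = 4.74 + log(0.001676/0.003452) = 4.74 + (-0.31) = 4.43.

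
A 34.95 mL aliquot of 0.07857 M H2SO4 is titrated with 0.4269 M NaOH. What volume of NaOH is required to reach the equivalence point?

n(H2SO4) = 0.07857 mol/L x 0.03495 L = 0.002746 mol.
The neutralisation is 1 H2SO4 : 2 NaOH, so n(NaOH) = 0.002746 x 2/1 = 0.005492 mol.
V(NaOH) = 0.005492 / 0.4269 = 0.01286 L = 12.9 mL.

12.9 mL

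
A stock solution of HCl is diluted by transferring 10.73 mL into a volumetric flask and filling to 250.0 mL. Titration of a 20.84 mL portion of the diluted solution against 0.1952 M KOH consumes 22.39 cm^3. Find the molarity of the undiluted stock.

n(KOH) = 0.1952 x 0.02239 = 0.004371 mol.
n(HCl) in the aliquot = 0.004371 mol.
[diluted HCl] = 0.004371 / 0.02084 = 0.2097 M.
Dilution factor = 250.0/10.73 = 23.30, so [stock] = 0.2097 x 23.30 = 4.89 M.

4.89 M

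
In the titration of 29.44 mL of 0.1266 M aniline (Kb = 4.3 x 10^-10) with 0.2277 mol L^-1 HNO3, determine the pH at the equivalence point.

2.86

n(C6H5NH2) = 0.1266 x 0.02944 = 0.003727 mol; V(HNO3) at equivalence = 0.003727/0.2277 = 0.01637 L.
At equivalence the base is fully converted to C6H5NH3+; total volume = 0.04581 L, so [C6H5NH3+] = 0.003727/0.04581 = 0.08136 M.
Ka(C6H5NH3+) = Kw/Kb = 1.0e-14 / 4.3 x 10^-10 = 2.33e-5.
[H^+] = sqrt(Ka x [C6H5NH3+]) = sqrt(2.33e-5 x 0.08136) = 0.00138 M.
pH = -log(0.00138) = 2.86.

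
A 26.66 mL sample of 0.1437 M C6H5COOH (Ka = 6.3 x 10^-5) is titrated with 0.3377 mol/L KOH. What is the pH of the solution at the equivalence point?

n(C6H5COOH) = 0.1437 x 0.02666 = 0.003831 mol; V(KOH) at equivalence = 0.003831/0.3377 = 0.01134 L.
At equivalence all the acid is converted to C6H5COO-; total volume = 0.02666 + 0.01134 = 0.03800 L, so [C6H5COO-] = 0.003831/0.03800 = 0.1008 M.
Kb = Kw/Ka = 1.0e-14 / 6.3 x 10^-5 = 1.59e-10.
[OH^-] = sqrt(Kb x [C6H5COO-]) = sqrt(1.59e-10 x 0.1008) = 4.00e-6 M.
pOH = 5.40, so pH = 14.00 - 5.40 = 8.60.

8.60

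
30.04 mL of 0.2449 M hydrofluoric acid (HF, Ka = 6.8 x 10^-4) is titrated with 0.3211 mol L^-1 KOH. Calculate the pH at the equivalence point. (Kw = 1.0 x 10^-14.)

n(HF) = 0.2449 x 0.03004 = 0.007357 mol; V(KOH) at equivalence = 0.007357/0.3211 = 0.02291 L.
At equivalence all the acid is converted to F-; total volume = 0.03004 + 0.02291 = 0.05295 L, so [F-] = 0.007357/0.05295 = 0.1389 M.
Kb = Kw/Ka = 1.0e-14 / 6.8 x 10^-4 = 1.47e-11.
[OH^-] = sqrt(Kb x [F-]) = sqrt(1.47e-11 x 0.1389) = 1.43e-6 M.
pOH = 5.84, so pH = 14.00 - 5.84 = 8.16.

8.16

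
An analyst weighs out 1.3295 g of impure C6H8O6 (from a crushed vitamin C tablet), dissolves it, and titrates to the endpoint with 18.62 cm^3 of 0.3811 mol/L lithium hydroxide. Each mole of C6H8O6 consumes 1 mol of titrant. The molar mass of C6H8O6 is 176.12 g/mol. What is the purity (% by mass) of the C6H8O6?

94.0%

n(LiOH) = 0.3811 x 0.01862 = 0.007096 mol.
n(C6H8O6) = 0.007096 / 1 = 0.007096 mol.
mass of C6H8O6 = 0.007096 x 176.12 = 1.250 g.
% purity = 1.250 / 1.3295 x 100 = 94.0%.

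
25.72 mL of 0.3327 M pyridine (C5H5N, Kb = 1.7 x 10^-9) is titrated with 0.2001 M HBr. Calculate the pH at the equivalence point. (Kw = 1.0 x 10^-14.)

n(C5H5N) = 0.3327 x 0.02572 = 0.008557 mol; V(HBr) at equivalence = 0.008557/0.2001 = 0.04276 L.
At equivalence the base is fully converted to C5H5NH+; total volume = 0.06848 L, so [C5H5NH+] = 0.008557/0.06848 = 0.1249 M.
Ka(C5H5NH+) = Kw/Kb = 1.0e-14 / 1.7 x 10^-9 = 5.88e-6.
[H^+] = sqrt(Ka x [C5H5NH+]) = sqrt(5.88e-6 x 0.1249) = 0.000857 M.
pH = -log(0.000857) = 3.07.

3.07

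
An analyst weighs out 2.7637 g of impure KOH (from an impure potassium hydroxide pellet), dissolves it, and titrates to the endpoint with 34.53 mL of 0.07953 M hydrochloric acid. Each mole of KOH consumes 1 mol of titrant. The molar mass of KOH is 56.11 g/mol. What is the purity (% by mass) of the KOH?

5.58%

n(HCl) = 0.07953 x 0.03453 = 0.002746 mol.
n(KOH) = 0.002746 / 1 = 0.002746 mol.
mass of KOH = 0.002746 x 56.11 = 0.1541 g.
% purity = 0.1541 / 2.7637 x 100 = 5.58%.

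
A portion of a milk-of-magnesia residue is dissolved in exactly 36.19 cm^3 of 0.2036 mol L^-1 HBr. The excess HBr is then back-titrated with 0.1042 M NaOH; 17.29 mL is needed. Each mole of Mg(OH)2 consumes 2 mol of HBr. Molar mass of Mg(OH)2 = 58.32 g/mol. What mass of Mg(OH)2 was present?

Total n(HBr) added = 0.2036 x 0.03619 = 0.007368 mol.
n(NaOH) used = 0.1042 x 0.01729 = 0.001802 mol, which equals the excess n(HBr).
So n(HBr) consumed by the sample = 0.007368 - 0.001802 = 0.005567 mol.
n(Mg(OH)2) = 0.005567 / 2 = 0.002783 mol.
mass = 0.002783 mol x 58.32 g/mol = 0.162 g.

0.162 g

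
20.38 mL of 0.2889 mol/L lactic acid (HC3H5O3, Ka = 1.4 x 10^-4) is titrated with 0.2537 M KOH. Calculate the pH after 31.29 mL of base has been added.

n(acid) = 0.2889 x 0.02038 = 0.005888 mol; n(KOH) added = 0.2537 x 0.03129 = 0.007938 mol.
Base is in excess by 0.007938 - 0.005888 = 0.002050 mol in a total volume of 0.05167 L.
[OH^-] = 0.002050/0.05167 = 0.03968 M, so pOH = 1.40 and pH = 14.00 - 1.40 = 12.60.

12.60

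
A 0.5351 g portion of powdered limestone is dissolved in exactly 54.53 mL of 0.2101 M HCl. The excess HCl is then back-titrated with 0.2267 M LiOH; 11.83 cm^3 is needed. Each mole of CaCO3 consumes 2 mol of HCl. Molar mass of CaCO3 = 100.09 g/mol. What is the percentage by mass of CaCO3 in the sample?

Total n(HCl) added = 0.2101 x 0.05453 = 0.01146 mol.
n(LiOH) used = 0.2267 x 0.01183 = 0.002682 mol, which equals the excess n(HCl).
So n(HCl) consumed by the sample = 0.01146 - 0.002682 = 0.008775 mol.
n(CaCO3) = 0.008775 / 2 = 0.004387 mol.
mass CaCO3 = 0.004387 x 100.09 = 0.4391 g, so %CaCO3 = 0.4391/0.5351 x 100 = 82.1%.

82.1%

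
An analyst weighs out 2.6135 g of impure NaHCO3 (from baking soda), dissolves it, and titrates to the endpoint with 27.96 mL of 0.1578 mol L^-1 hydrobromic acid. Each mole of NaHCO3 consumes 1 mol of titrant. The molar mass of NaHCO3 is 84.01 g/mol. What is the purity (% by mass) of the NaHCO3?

n(HBr) = 0.1578 x 0.02796 = 0.004412 mol.
n(NaHCO3) = 0.004412 / 1 = 0.004412 mol.
mass of NaHCO3 = 0.004412 x 84.01 = 0.3707 g.
% purity = 0.3707 / 2.6135 x 100 = 14.2%.

14.2%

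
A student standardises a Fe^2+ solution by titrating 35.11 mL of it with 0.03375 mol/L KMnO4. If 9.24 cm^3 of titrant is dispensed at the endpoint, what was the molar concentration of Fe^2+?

n(KMnO4) = 0.03375 x 0.009240 = 0.0003119 mol.
From the balanced equation, 1 mol KMnO4 reacts with 5 mol Fe^2+, so n(Fe^2+) = 0.0003119 x 5/1 = 0.001559 mol.
[Fe^2+] = 0.001559 / 0.03511 L = 0.0444 M.

0.0444 M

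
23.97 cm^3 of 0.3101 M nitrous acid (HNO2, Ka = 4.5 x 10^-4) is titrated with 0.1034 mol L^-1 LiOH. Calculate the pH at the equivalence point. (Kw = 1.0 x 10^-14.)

8.12

n(HNO2) = 0.3101 x 0.02397 = 0.007433 mol; V(LiOH) at equivalence = 0.007433/0.1034 = 0.07189 L.
At equivalence all the acid is converted to NO2-; total volume = 0.02397 + 0.07189 = 0.09586 L, so [NO2-] = 0.007433/0.09586 = 0.07754 M.
Kb = Kw/Ka = 1.0e-14 / 4.5 x 10^-4 = 2.22e-11.
[OH^-] = sqrt(Kb x [NO2-]) = sqrt(2.22e-11 x 0.07754) = 1.31e-6 M.
pOH = 5.88, so pH = 14.00 - 5.88 = 8.12.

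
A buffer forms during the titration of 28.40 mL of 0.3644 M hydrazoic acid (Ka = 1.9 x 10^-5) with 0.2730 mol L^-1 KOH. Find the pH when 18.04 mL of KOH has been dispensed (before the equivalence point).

4.68

Initial n(HN3) = 0.3644 x 0.02840 = 0.01035 mol.
n(KOH) added = 0.2730 x 0.01804 = 0.004925 mol, converting that many moles of HN3 to N3-.
Remaining n(HN3) = 0.005424 mol; n(N3-) = 0.004925 mol.
By Henderson-Hasselbalch, pH = pKa + log([A^-]/[HA]) = 4.72 + log(0.004925/0.005424) = 4.72 + (-0.04) = 4.68.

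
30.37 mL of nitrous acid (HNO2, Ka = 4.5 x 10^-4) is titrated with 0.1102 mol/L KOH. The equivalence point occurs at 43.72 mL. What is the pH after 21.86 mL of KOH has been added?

21.86 mL is exactly half the equivalence volume (43.72/2), i.e. the half-equivalence point.
There, n(HA) = n(A^-), so pH = pKa = -log(4.5 x 10^-4) = 3.35.

3.35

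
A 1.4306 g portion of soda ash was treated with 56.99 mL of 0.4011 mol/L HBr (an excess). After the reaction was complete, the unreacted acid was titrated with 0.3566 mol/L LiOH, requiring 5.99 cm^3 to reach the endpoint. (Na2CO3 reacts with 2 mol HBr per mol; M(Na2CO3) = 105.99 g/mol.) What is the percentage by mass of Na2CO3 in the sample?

76.8%

Total n(HBr) added = 0.4011 x 0.05699 = 0.02286 mol.
n(LiOH) used = 0.3566 x 0.005990 = 0.002136 mol, which equals the excess n(HBr).
So n(HBr) consumed by the sample = 0.02286 - 0.002136 = 0.02072 mol.
n(Na2CO3) = 0.02072 / 2 = 0.01036 mol.
mass Na2CO3 = 0.01036 x 105.99 = 1.098 g, so %Na2CO3 = 1.098/1.4306 x 100 = 76.8%.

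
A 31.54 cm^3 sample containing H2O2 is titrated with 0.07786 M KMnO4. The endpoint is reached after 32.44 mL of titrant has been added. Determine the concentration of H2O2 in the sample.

0.200 M

n(KMnO4) = 0.07786 x 0.03244 = 0.002526 mol.
From the balanced equation, 2 mol KMnO4 reacts with 5 mol H2O2, so n(H2O2) = 0.002526 x 5/2 = 0.006314 mol.
[H2O2] = 0.006314 / 0.03154 L = 0.200 M.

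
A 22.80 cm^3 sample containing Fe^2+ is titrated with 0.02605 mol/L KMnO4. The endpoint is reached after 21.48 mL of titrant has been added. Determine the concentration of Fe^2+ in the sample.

n(KMnO4) = 0.02605 x 0.02148 = 0.0005596 mol.
From the balanced equation, 1 mol KMnO4 reacts with 5 mol Fe^2+, so n(Fe^2+) = 0.0005596 x 5/1 = 0.002798 mol.
[Fe^2+] = 0.002798 / 0.02280 L = 0.123 M.

0.123 M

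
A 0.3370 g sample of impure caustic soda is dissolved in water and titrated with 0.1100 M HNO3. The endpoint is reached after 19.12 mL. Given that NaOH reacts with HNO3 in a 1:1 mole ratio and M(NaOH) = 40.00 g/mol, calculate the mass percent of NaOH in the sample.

25.0%

n(HNO3) = 0.1100 x 0.01912 = 0.002103 mol.
n(NaOH) = 0.002103 / 1 = 0.002103 mol.
mass of NaOH = 0.002103 x 40.00 = 0.08413 g.
% purity = 0.08413 / 0.3370 x 100 = 25.0%.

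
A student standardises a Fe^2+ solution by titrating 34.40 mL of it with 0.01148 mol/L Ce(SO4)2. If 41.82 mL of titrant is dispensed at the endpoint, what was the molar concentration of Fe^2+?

0.0140 M

n(Ce(SO4)2) = 0.01148 x 0.04182 = 0.0004801 mol.
From the balanced equation, 1 mol Ce(SO4)2 reacts with 1 mol Fe^2+, so n(Fe^2+) = 0.0004801 x 1/1 = 0.0004801 mol.
[Fe^2+] = 0.0004801 / 0.03440 L = 0.0140 M.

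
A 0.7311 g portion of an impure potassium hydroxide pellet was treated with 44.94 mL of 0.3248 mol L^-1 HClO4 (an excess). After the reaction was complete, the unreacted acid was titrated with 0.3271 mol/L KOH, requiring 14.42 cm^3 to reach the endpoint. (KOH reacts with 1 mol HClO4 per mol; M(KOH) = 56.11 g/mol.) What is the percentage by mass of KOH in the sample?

75.8%

Total n(HClO4) added = 0.3248 x 0.04494 = 0.01460 mol.
n(KOH) used = 0.3271 x 0.01442 = 0.004717 mol, which equals the excess n(HClO4).
So n(HClO4) consumed by the sample = 0.01460 - 0.004717 = 0.009880 mol.
n(KOH) = 0.009880 / 1 = 0.009880 mol.
mass KOH = 0.009880 x 56.11 = 0.5544 g, so %KOH = 0.5544/0.7311 x 100 = 75.8%.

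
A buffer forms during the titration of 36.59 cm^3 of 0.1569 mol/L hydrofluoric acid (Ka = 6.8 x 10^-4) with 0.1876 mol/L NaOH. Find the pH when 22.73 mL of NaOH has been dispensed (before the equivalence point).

3.63

Initial n(HF) = 0.1569 x 0.03659 = 0.005741 mol.
n(NaOH) added = 0.1876 x 0.02273 = 0.004264 mol, converting that many moles of HF to F-.
Remaining n(HF) = 0.001477 mol; n(F-) = 0.004264 mol.
By Henderson-Hasselbalch, pH = pKa + log([A^-]/[HA]) = 3.17 + log(0.004264/0.001477) = 3.17 + (+0.46) = 3.63.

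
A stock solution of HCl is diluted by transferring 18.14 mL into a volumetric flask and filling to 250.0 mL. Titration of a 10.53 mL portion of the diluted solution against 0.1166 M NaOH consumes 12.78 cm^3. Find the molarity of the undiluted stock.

1.95 M

n(NaOH) = 0.1166 x 0.01278 = 0.001490 mol.
n(HCl) in the aliquot = 0.001490 mol.
[diluted HCl] = 0.001490 / 0.01053 = 0.1415 M.
Dilution factor = 250.0/18.14 = 13.78, so [stock] = 0.1415 x 13.78 = 1.95 M.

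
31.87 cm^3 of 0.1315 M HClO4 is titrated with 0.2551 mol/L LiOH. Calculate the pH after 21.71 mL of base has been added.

n(acid) = 0.1315 x 0.03187 = 0.004191 mol; n(LiOH) added = 0.2551 x 0.02171 = 0.005538 mol.
Base is in excess by 0.005538 - 0.004191 = 0.001347 mol in a total volume of 0.05358 L.
[OH^-] = 0.001347/0.05358 = 0.02515 M, so pOH = 1.60 and pH = 14.00 - 1.60 = 12.40.

12.40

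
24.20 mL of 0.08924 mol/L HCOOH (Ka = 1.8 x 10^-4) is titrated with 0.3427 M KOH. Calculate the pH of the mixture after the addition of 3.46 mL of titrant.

3.83

Initial n(HCOOH) = 0.08924 x 0.02420 = 0.002160 mol.
n(KOH) added = 0.3427 x 0.003460 = 0.001186 mol, converting that many moles of HCOOH to HCOO-.
Remaining n(HCOOH) = 0.0009739 mol; n(HCOO-) = 0.001186 mol.
By Henderson-Hasselbalch, pH = pKa + log([A^-]/[HA]) = 3.74 + log(0.001186/0.0009739) = 3.74 + (+0.09) = 3.83.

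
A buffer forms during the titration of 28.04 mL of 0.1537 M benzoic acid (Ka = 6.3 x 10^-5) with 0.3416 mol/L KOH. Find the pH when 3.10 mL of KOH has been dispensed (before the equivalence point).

Initial n(C6H5COOH) = 0.1537 x 0.02804 = 0.004310 mol.
n(KOH) added = 0.3416 x 0.003100 = 0.001059 mol, converting that many moles of C6H5COOH to C6H5COO-.
Remaining n(C6H5COOH) = 0.003251 mol; n(C6H5COO-) = 0.001059 mol.
By Henderson-Hasselbalch, pH = pKa + log([A^-]/[HA]) = 4.20 + log(0.001059/0.003251) = 4.20 + (-0.49) = 3.71.

3.71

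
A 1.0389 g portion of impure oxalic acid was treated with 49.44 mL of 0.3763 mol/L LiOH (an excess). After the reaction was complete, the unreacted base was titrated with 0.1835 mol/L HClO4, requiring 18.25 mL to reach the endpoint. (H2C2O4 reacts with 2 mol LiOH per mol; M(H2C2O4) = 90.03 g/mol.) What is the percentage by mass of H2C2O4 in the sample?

Total n(LiOH) added = 0.3763 x 0.04944 = 0.01860 mol.
n(HClO4) used = 0.1835 x 0.01825 = 0.003349 mol, which equals the excess n(LiOH).
So n(LiOH) consumed by the sample = 0.01860 - 0.003349 = 0.01526 mol.
n(H2C2O4) = 0.01526 / 2 = 0.007628 mol.
mass H2C2O4 = 0.007628 x 90.03 = 0.6867 g, so %H2C2O4 = 0.6867/1.0389 x 100 = 66.1%.

66.1%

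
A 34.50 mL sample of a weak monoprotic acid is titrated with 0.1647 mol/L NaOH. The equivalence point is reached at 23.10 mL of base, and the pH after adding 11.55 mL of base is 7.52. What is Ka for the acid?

11.55 mL is half of the equivalence volume, so this is the half-equivalence point where [HA] = [A^-].
At half-equivalence pH = pKa, so pKa = 7.52.
Ka = 10^(-7.52) = 3.0 x 10^-8.

3.0 x 10^-8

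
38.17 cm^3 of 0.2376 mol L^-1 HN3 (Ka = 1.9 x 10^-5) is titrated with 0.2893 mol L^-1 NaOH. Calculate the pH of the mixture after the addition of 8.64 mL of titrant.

Initial n(HN3) = 0.2376 x 0.03817 = 0.009069 mol.
n(NaOH) added = 0.2893 x 0.008640 = 0.002500 mol, converting that many moles of HN3 to N3-.
Remaining n(HN3) = 0.006570 mol; n(N3-) = 0.002500 mol.
By Henderson-Hasselbalch, pH = pKa + log([A^-]/[HA]) = 4.72 + log(0.002500/0.006570) = 4.72 + (-0.42) = 4.30.

4.30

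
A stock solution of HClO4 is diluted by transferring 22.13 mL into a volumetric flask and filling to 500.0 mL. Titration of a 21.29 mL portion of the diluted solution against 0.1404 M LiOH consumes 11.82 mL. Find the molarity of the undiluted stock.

n(LiOH) = 0.1404 x 0.01182 = 0.001660 mol.
n(HClO4) in the aliquot = 0.001660 mol.
[diluted HClO4] = 0.001660 / 0.02129 = 0.07795 M.
Dilution factor = 500.0/22.13 = 22.59, so [stock] = 0.07795 x 22.59 = 1.76 M.

1.76 M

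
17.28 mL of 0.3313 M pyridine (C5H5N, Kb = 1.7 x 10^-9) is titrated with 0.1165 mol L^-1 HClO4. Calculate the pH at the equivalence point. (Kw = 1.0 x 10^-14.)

n(C5H5N) = 0.3313 x 0.01728 = 0.005725 mol; V(HClO4) at equivalence = 0.005725/0.1165 = 0.04914 L.
At equivalence the base is fully converted to C5H5NH+; total volume = 0.06642 L, so [C5H5NH+] = 0.005725/0.06642 = 0.08619 M.
Ka(C5H5NH+) = Kw/Kb = 1.0e-14 / 1.7 x 10^-9 = 5.88e-6.
[H^+] = sqrt(Ka x [C5H5NH+]) = sqrt(5.88e-6 x 0.08619) = 0.000712 M.
pH = -log(0.000712) = 3.15.

3.15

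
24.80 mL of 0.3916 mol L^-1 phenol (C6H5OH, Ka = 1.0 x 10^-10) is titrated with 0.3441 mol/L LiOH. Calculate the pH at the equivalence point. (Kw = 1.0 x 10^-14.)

11.63

n(C6H5OH) = 0.3916 x 0.02480 = 0.009712 mol; V(LiOH) at equivalence = 0.009712/0.3441 = 0.02822 L.
At equivalence all the acid is converted to C6H5O-; total volume = 0.02480 + 0.02822 = 0.05302 L, so [C6H5O-] = 0.009712/0.05302 = 0.1832 M.
Kb = Kw/Ka = 1.0e-14 / 1.0 x 10^-10 = 0.000100.
[OH^-] = sqrt(Kb x [C6H5O-]) = sqrt(0.000100 x 0.1832) = 0.00428 M.
pOH = 2.37, so pH = 14.00 - 2.37 = 11.63.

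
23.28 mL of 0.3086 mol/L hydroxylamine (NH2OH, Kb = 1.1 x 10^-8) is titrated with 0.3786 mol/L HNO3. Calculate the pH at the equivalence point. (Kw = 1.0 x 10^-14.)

3.41

n(NH2OH) = 0.3086 x 0.02328 = 0.007184 mol; V(HNO3) at equivalence = 0.007184/0.3786 = 0.01898 L.
At equivalence the base is fully converted to NH3OH+; total volume = 0.04226 L, so [NH3OH+] = 0.007184/0.04226 = 0.1700 M.
Ka(NH3OH+) = Kw/Kb = 1.0e-14 / 1.1 x 10^-8 = 9.09e-7.
[H^+] = sqrt(Ka x [NH3OH+]) = sqrt(9.09e-7 x 0.1700) = 0.000393 M.
pH = -log(0.000393) = 3.41.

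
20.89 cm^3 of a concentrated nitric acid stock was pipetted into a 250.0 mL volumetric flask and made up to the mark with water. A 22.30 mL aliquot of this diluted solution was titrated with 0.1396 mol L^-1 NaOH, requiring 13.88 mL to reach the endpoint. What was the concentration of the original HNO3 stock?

1.04 M

n(NaOH) = 0.1396 x 0.01388 = 0.001938 mol.
n(HNO3) in the aliquot = 0.001938 mol.
[diluted HNO3] = 0.001938 / 0.02230 = 0.08689 M.
Dilution factor = 250.0/20.89 = 11.97, so [stock] = 0.08689 x 11.97 = 1.04 M.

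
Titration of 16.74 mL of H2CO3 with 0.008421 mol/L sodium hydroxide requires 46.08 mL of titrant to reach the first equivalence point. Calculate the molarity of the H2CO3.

n(NaOH) = 0.008421 x 0.04608 = 0.0003880 mol.
At the first equivalence point, 1 mol OH^- react per mol H2CO3, so n(H2CO3) = 0.0003880 / 1 = 0.0003880 mol.
[H2CO3] = 0.0003880 / 0.01674 L = 0.0232 M.

0.0232 M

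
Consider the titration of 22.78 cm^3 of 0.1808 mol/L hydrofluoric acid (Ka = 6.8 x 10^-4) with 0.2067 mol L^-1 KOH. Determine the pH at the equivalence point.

n(HF) = 0.1808 x 0.02278 = 0.004119 mol; V(KOH) at equivalence = 0.004119/0.2067 = 0.01993 L.
At equivalence all the acid is converted to F-; total volume = 0.02278 + 0.01993 = 0.04271 L, so [F-] = 0.004119/0.04271 = 0.09644 M.
Kb = Kw/Ka = 1.0e-14 / 6.8 x 10^-4 = 1.47e-11.
[OH^-] = sqrt(Kb x [F-]) = sqrt(1.47e-11 x 0.09644) = 1.19e-6 M.
pOH = 5.92, so pH = 14.00 - 5.92 = 8.08.

8.08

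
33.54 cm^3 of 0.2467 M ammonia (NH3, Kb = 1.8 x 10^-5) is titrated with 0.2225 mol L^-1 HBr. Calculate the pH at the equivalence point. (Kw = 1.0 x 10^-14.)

5.09

n(NH3) = 0.2467 x 0.03354 = 0.008274 mol; V(HBr) at equivalence = 0.008274/0.2225 = 0.03719 L.
At equivalence the base is fully converted to NH4+; total volume = 0.07073 L, so [NH4+] = 0.008274/0.07073 = 0.1170 M.
Ka(NH4+) = Kw/Kb = 1.0e-14 / 1.8 x 10^-5 = 5.56e-10.
[H^+] = sqrt(Ka x [NH4+]) = sqrt(5.56e-10 x 0.1170) = 8.06e-6 M.
pH = -log(8.06e-6) = 5.09.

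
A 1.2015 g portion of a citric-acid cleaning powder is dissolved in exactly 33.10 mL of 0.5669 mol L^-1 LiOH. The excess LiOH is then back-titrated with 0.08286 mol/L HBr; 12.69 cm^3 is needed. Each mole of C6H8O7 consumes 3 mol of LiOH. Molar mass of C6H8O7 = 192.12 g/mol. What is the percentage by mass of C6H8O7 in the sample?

94.4%

Total n(LiOH) added = 0.5669 x 0.03310 = 0.01876 mol.
n(HBr) used = 0.08286 x 0.01269 = 0.001051 mol, which equals the excess n(LiOH).
So n(LiOH) consumed by the sample = 0.01876 - 0.001051 = 0.01771 mol.
n(C6H8O7) = 0.01771 / 3 = 0.005904 mol.
mass C6H8O7 = 0.005904 x 192.12 = 1.134 g, so %C6H8O7 = 1.134/1.2015 x 100 = 94.4%.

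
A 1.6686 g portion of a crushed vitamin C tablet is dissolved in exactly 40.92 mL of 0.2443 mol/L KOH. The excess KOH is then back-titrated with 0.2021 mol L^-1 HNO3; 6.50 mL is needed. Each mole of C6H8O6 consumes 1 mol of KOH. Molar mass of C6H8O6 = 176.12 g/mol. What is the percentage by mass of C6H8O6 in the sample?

Total n(KOH) added = 0.2443 x 0.04092 = 0.009997 mol.
n(HNO3) used = 0.2021 x 0.006500 = 0.001314 mol, which equals the excess n(KOH).
So n(KOH) consumed by the sample = 0.009997 - 0.001314 = 0.008683 mol.
n(C6H8O6) = 0.008683 / 1 = 0.008683 mol.
mass C6H8O6 = 0.008683 x 176.12 = 1.529 g, so %C6H8O6 = 1.529/1.6686 x 100 = 91.6%.

91.6%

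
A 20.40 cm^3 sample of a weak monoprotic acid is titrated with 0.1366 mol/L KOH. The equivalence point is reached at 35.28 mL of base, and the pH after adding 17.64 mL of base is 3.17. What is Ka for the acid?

17.64 mL is half of the equivalence volume, so this is the half-equivalence point where [HA] = [A^-].
At half-equivalence pH = pKa, so pKa = 3.17.
Ka = 10^(-3.17) = 6.8 x 10^-4.

6.8 x 10^-4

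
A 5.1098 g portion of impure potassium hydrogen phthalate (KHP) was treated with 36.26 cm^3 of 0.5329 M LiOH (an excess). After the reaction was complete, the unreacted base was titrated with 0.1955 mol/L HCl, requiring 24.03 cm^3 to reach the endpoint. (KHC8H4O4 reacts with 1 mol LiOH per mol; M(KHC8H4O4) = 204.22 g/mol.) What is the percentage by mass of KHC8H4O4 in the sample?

Total n(LiOH) added = 0.5329 x 0.03626 = 0.01932 mol.
n(HCl) used = 0.1955 x 0.02403 = 0.004698 mol, which equals the excess n(LiOH).
So n(LiOH) consumed by the sample = 0.01932 - 0.004698 = 0.01463 mol.
n(KHC8H4O4) = 0.01463 / 1 = 0.01463 mol.
mass KHC8H4O4 = 0.01463 x 204.22 = 2.987 g, so %KHC8H4O4 = 2.987/5.1098 x 100 = 58.5%.

58.5%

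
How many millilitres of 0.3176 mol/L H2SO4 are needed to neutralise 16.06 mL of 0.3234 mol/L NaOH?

8.18 mL

n(NaOH) = 0.3234 mol/L x 0.01606 L = 0.005194 mol.
The neutralisation is 2 NaOH : 1 H2SO4, so n(H2SO4) = 0.005194 x 1/2 = 0.002597 mol.
V(H2SO4) = 0.002597 / 0.3176 = 0.008177 L = 8.18 mL.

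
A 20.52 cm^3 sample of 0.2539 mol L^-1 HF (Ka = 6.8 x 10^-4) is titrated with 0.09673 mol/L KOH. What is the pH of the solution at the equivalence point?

8.01

n(HF) = 0.2539 x 0.02052 = 0.005210 mol; V(KOH) at equivalence = 0.005210/0.09673 = 0.05386 L.
At equivalence all the acid is converted to F-; total volume = 0.02052 + 0.05386 = 0.07438 L, so [F-] = 0.005210/0.07438 = 0.07004 M.
Kb = Kw/Ka = 1.0e-14 / 6.8 x 10^-4 = 1.47e-11.
[OH^-] = sqrt(Kb x [F-]) = sqrt(1.47e-11 x 0.07004) = 1.01e-6 M.
pOH = 5.99, so pH = 14.00 - 5.99 = 8.01.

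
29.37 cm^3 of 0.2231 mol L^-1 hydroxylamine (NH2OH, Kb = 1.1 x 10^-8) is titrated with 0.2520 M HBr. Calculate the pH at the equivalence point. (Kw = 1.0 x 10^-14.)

3.48

n(NH2OH) = 0.2231 x 0.02937 = 0.006552 mol; V(HBr) at equivalence = 0.006552/0.2520 = 0.02600 L.
At equivalence the base is fully converted to NH3OH+; total volume = 0.05537 L, so [NH3OH+] = 0.006552/0.05537 = 0.1183 M.
Ka(NH3OH+) = Kw/Kb = 1.0e-14 / 1.1 x 10^-8 = 9.09e-7.
[H^+] = sqrt(Ka x [NH3OH+]) = sqrt(9.09e-7 x 0.1183) = 0.000328 M.
pH = -log(0.000328) = 3.48.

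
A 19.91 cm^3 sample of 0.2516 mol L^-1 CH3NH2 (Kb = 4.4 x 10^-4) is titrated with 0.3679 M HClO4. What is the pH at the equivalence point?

n(CH3NH2) = 0.2516 x 0.01991 = 0.005009 mol; V(HClO4) at equivalence = 0.005009/0.3679 = 0.01362 L.
At equivalence the base is fully converted to CH3NH3+; total volume = 0.03353 L, so [CH3NH3+] = 0.005009/0.03353 = 0.1494 M.
Ka(CH3NH3+) = Kw/Kb = 1.0e-14 / 4.4 x 10^-4 = 2.27e-11.
[H^+] = sqrt(Ka x [CH3NH3+]) = sqrt(2.27e-11 x 0.1494) = 1.84e-6 M.
pH = -log(1.84e-6) = 5.73.

5.73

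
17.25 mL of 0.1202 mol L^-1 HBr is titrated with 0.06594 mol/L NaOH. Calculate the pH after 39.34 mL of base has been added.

n(acid) = 0.1202 x 0.01725 = 0.002073 mol; n(NaOH) added = 0.06594 x 0.03934 = 0.002594 mol.
Base is in excess by 0.002594 - 0.002073 = 0.0005206 mol in a total volume of 0.05659 L.
[OH^-] = 0.0005206/0.05659 = 0.009200 M, so pOH = 2.04 and pH = 14.00 - 2.04 = 11.96.

11.96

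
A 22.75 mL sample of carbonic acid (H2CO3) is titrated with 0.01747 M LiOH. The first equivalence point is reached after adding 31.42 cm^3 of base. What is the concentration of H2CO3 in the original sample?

0.0241 M

n(LiOH) = 0.01747 x 0.03142 = 0.0005489 mol.
At the first equivalence point, 1 mol OH^- react per mol H2CO3, so n(H2CO3) = 0.0005489 / 1 = 0.0005489 mol.
[H2CO3] = 0.0005489 / 0.02275 L = 0.0241 M.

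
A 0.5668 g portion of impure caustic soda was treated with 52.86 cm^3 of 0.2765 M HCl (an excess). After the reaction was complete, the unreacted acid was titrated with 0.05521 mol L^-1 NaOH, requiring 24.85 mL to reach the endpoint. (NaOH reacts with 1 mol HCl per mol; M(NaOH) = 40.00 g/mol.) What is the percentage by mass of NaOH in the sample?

93.5%

Total n(HCl) added = 0.2765 x 0.05286 = 0.01462 mol.
n(NaOH) used = 0.05521 x 0.02485 = 0.001372 mol, which equals the excess n(HCl).
So n(HCl) consumed by the sample = 0.01462 - 0.001372 = 0.01324 mol.
n(NaOH) = 0.01324 / 1 = 0.01324 mol.
mass NaOH = 0.01324 x 40.00 = 0.5298 g, so %NaOH = 0.5298/0.5668 x 100 = 93.5%.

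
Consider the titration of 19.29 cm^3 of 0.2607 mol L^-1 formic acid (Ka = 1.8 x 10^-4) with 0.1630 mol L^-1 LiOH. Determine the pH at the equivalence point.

n(HCOOH) = 0.2607 x 0.01929 = 0.005029 mol; V(LiOH) at equivalence = 0.005029/0.1630 = 0.03085 L.
At equivalence all the acid is converted to HCOO-; total volume = 0.01929 + 0.03085 = 0.05014 L, so [HCOO-] = 0.005029/0.05014 = 0.1003 M.
Kb = Kw/Ka = 1.0e-14 / 1.8 x 10^-4 = 5.56e-11.
[OH^-] = sqrt(Kb x [HCOO-]) = sqrt(5.56e-11 x 0.1003) = 2.36e-6 M.
pOH = 5.63, so pH = 14.00 - 5.63 = 8.37.

8.37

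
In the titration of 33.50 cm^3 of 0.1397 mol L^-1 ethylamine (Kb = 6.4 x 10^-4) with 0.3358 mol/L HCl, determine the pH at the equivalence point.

5.91

n(C2H5NH2) = 0.1397 x 0.03350 = 0.004680 mol; V(HCl) at equivalence = 0.004680/0.3358 = 0.01394 L.
At equivalence the base is fully converted to C2H5NH3+; total volume = 0.04744 L, so [C2H5NH3+] = 0.004680/0.04744 = 0.09866 M.
Ka(C2H5NH3+) = Kw/Kb = 1.0e-14 / 6.4 x 10^-4 = 1.56e-11.
[H^+] = sqrt(Ka x [C2H5NH3+]) = sqrt(1.56e-11 x 0.09866) = 1.24e-6 M.
pH = -log(1.24e-6) = 5.91.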